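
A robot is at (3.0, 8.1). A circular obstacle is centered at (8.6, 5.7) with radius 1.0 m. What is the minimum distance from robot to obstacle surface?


center_dist = sqrt((3.0-8.6)^2 + (8.1-5.7)^2)
= sqrt(31.36 + 5.76)
= 6.0926
min_dist = center_dist - radius = 6.0926 - 1.0 = 5.0926 m


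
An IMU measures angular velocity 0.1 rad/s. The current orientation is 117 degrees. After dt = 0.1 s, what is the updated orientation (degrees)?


delta_theta = w * dt = 0.1 * 0.1 = 0.01 rad
= 0.573 deg
theta_new = 117 + 0.573 = 117.573 deg


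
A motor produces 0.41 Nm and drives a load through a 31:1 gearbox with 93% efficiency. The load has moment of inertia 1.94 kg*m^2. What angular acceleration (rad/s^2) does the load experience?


tau_out = tau_motor * N * eta
= 0.41 * 31 * 0.93 = 11.8203 Nm
alpha = tau_out / I = 11.8203 / 1.94
= 6.0929 rad/s^2


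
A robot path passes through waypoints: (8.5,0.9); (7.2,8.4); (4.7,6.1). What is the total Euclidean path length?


Segment lengths:
  seg1 = sqrt((-1.3)^2 + (7.5)^2) = 7.6118
  seg2 = sqrt((-2.5)^2 + (-2.3)^2) = 3.3971
Total = 11.0089


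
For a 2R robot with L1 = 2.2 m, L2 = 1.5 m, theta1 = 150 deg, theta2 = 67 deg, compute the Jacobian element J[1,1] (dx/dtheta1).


J[1,1] = -L1*sin(t1) - L2*sin(t1+t2)
= -2.2*sin(150) - 1.5*sin(217)
= -0.1973


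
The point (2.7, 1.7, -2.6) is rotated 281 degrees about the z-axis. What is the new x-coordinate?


Rotation about z-axis: x' = x*cos(theta) - y*sin(theta)
= 2.7 * 0.1908 - 1.7 * -0.9816
= 2.184


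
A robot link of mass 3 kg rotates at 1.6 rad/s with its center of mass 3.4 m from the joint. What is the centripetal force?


F = m * omega^2 * r
= 3 * 1.6^2 * 3.4
= 3 * 2.56 * 3.4
= 26.112 N


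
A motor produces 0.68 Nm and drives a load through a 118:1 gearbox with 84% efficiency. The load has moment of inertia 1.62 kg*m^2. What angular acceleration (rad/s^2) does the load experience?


tau_out = tau_motor * N * eta
= 0.68 * 118 * 0.84 = 67.4016 Nm
alpha = tau_out / I = 67.4016 / 1.62
= 41.6059 rad/s^2


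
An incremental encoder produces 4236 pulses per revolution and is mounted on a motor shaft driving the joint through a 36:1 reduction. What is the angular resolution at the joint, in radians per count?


counts per rev = 4236
effective counts at joint = 4236 * 36 = 152496
resolution = 2*pi / 152496
= 4.1202e-05 rad/count


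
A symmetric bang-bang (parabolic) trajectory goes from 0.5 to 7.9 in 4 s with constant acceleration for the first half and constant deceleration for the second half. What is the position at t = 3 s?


Symmetric rest-to-rest: each phase covers (pf-p0)/2 in time T/2. 0.5*a*(T/2)^2 = (pf-p0)/2 => a = 4*(pf-p0)/T^2
a = 4*(7.9-0.5)/4^2 = 1.85
t = 3 is in the deceleration phase (t > T/2).
p = pf - 0.5*a*(T-t)^2 = 7.9 - 0.5*1.85*1^2
= 6.975


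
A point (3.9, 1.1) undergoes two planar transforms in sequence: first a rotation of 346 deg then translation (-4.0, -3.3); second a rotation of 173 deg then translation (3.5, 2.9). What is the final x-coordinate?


After transform 1:
x1 = cos(346)*3.9 - sin(346)*1.1 + -4.0 = 0.0503
y1 = sin(346)*3.9 + cos(346)*1.1 + -3.3 = -3.1762
After transform 2:
x2 = cos(173)*0.0503 - sin(173)*-3.1762 + 3.5
= 3.8372


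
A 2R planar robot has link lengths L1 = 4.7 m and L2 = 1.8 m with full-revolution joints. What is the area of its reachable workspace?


r_max = L1 + L2 = 6.5 m
r_min = |L1 - L2| = 2.9 m
Area = pi*(r_max^2 - r_min^2)
= pi*(42.25 - 8.41)
= pi * 33.84
= 106.3115 m^2


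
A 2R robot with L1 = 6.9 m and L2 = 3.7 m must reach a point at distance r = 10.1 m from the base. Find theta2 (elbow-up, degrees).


cos(theta2) = (r^2 - L1^2 - L2^2) / (2*L1*L2)
cos(theta2) = (102.01 - 47.61 - 13.69) / 51.06
cos(theta2) = 0.797297
theta2 = 37.1272 degrees


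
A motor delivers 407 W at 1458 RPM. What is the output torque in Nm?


omega = 1458 * 2*pi/60 = 152.6814 rad/s
tau = P / omega = 407 / 152.6814
= 2.6657 Nm


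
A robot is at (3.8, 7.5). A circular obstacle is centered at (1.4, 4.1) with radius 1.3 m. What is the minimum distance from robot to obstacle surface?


center_dist = sqrt((3.8-1.4)^2 + (7.5-4.1)^2)
= sqrt(5.76 + 11.56)
= 4.1617
min_dist = center_dist - radius = 4.1617 - 1.3 = 2.8617 m


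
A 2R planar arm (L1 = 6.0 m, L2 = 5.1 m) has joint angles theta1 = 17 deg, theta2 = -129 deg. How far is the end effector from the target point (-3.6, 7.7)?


End effector via forward kinematics:
x = L1*cos(t1) + L2*cos(t1+t2) = 3.8273
y = L1*sin(t1) + L2*sin(t1+t2) = -2.9744
Distance to target:
d = sqrt((-3.6 - 3.8273)^2 + (7.7 - -2.9744)^2)
= sqrt(55.1653 + 113.943)
= 13.0042 m


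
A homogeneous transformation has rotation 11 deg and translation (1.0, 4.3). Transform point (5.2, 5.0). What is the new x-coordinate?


x' = cos(theta)*px - sin(theta)*py + tx
= 0.9816*5.2 - 0.1908*5.0 + 1.0
= 5.1504


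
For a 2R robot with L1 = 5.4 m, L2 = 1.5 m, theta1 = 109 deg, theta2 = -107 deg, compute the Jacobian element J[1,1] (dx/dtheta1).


J[1,1] = -L1*sin(t1) - L2*sin(t1+t2)
= -5.4*sin(109) - 1.5*sin(2)
= -5.1581


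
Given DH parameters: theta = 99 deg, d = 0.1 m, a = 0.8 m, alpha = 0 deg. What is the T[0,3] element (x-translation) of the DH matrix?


T[0,3] = a * cos(theta)
= 0.8 * cos(99 deg)
= 0.8 * -0.1564
= -0.1251


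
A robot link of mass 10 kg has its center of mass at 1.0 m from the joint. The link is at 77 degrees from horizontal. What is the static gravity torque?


tau = m*g*L*cos(angle)
= 10 * 9.81 * 1.0 * cos(77 deg)
= 10 * 9.81 * 1.0 * 0.225
= 22.0677 Nm


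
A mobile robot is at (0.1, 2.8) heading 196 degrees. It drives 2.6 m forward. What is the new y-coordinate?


y_new = y0 + d*sin(theta)
= 2.8 + 2.6*sin(196)
= 2.8 + -0.7167
= 2.0833


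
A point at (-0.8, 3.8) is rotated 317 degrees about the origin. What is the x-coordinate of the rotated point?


x' = x*cos(theta) - y*sin(theta)
cos(317 deg) = 0.7314, sin(317 deg) = -0.682
x' = -0.8 * 0.7314 - 3.8 * -0.682
= -0.5851 - -2.5916
= 2.0065


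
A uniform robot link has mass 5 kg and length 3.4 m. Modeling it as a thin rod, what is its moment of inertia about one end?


I = (1/3) * m * L^2
= (1/3) * 5 * 3.4^2
= 0.333333 * 5 * 11.56
= 19.2667 kg*m^2


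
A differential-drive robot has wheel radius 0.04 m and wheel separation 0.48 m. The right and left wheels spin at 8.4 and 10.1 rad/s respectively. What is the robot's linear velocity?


vR = r*wR = 0.04*8.4 = 0.336 m/s
vL = r*wL = 0.04*10.1 = 0.404 m/s
v = (vR+vL)/2 = 0.37 m/s
omega = (vR-vL)/L = -0.1417 rad/s
linear velocity = 0.37 m/s


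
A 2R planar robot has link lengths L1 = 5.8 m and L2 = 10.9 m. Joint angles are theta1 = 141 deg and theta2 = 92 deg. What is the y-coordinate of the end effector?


Convert angles to radians: theta1 = 2.4609, theta2 = 1.6057
y = L1*sin(theta1) + L2*sin(theta1+theta2)
y = 3.6501 + -8.7051
y = -5.0551


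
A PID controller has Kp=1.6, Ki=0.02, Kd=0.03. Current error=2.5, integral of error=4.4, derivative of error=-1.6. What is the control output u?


u = Kp*e + Ki*int(e) + Kd*de/dt
= 1.6*2.5 + 0.02*4.4 + 0.03*(-1.6)
= 4.0 + 0.088 + -0.048
= 4.04


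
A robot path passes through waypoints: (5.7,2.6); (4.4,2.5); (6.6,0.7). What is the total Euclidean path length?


Segment lengths:
  seg1 = sqrt((-1.3)^2 + (-0.1)^2) = 1.3038
  seg2 = sqrt((2.2)^2 + (-1.8)^2) = 2.8425
Total = 4.1464


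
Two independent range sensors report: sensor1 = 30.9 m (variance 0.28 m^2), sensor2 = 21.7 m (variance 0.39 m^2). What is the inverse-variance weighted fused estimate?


w1 = (1/var1) / (1/var1 + 1/var2)
   = 3.5714 / (3.5714 + 2.5641) = 0.5821
w2 = 1 - w1 = 0.4179
fused = w1*s1 + w2*s2 = 17.9866 + 9.0687
= 27.0552 m


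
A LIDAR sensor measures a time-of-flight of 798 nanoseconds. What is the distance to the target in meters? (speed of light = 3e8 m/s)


tof = 798 ns = 7.98e-07 s
dist = c * tof / 2
= 3e8 * 7.98e-07 / 2
= 119.7 m


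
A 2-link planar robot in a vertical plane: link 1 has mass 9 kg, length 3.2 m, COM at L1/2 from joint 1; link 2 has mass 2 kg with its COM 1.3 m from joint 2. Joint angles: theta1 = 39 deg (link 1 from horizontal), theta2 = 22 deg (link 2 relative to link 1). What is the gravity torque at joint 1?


Horizontal distance from joint 1 to link-1 COM:
  x_c1 = (L1/2)*cos(t1) = 1.6 * 0.7771 = 1.2434 m
Horizontal distance from joint 1 to link-2 COM:
  x_c2 = L1*cos(t1) + Lc2*cos(t1+t2)
       = 3.2*0.7771 + 1.3*0.4848 = 3.1171 m
tau1 = m1*g*x_c1 + m2*g*x_c2
     = 9*9.81*1.2434 + 2*9.81*3.1171
     = 109.7827 + 61.1579
     = 170.9406 Nm


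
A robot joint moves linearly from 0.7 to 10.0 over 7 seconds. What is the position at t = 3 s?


s = t/T = 3/7 = 0.4286
p(t) = p0 + (pf-p0)*s
= 0.7 + (10.0 - 0.7) * 0.4286
= 4.6857


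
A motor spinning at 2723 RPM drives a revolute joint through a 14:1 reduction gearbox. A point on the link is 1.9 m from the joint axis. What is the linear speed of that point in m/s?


omega_motor = 2723 * 2*pi/60 = 285.1519 rad/s
omega_joint = omega_motor / 14 = 20.368 rad/s
v = omega_joint * r = 20.368 * 1.9
= 38.6992 m/s


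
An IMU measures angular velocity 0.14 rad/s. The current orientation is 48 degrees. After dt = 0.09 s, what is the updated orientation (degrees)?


delta_theta = w * dt = 0.14 * 0.09 = 0.0126 rad
= 0.7219 deg
theta_new = 48 + 0.7219 = 48.7219 deg


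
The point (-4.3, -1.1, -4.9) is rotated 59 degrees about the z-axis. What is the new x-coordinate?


Rotation about z-axis: x' = x*cos(theta) - y*sin(theta)
= -4.3 * 0.515 - -1.1 * 0.8572
= -1.2718


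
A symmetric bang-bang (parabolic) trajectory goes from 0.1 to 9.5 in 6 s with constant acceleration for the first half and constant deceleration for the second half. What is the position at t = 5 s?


Symmetric rest-to-rest: each phase covers (pf-p0)/2 in time T/2. 0.5*a*(T/2)^2 = (pf-p0)/2 => a = 4*(pf-p0)/T^2
a = 4*(9.5-0.1)/6^2 = 1.0444
t = 5 is in the deceleration phase (t > T/2).
p = pf - 0.5*a*(T-t)^2 = 9.5 - 0.5*1.0444*1^2
= 8.9778


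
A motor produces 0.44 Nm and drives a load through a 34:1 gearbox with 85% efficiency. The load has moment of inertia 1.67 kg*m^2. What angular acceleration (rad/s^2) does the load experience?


tau_out = tau_motor * N * eta
= 0.44 * 34 * 0.85 = 12.716 Nm
alpha = tau_out / I = 12.716 / 1.67
= 7.6144 rad/s^2


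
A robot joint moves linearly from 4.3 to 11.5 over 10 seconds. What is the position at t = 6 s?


s = t/T = 6/10 = 0.6
p(t) = p0 + (pf-p0)*s
= 4.3 + (11.5 - 4.3) * 0.6
= 8.62


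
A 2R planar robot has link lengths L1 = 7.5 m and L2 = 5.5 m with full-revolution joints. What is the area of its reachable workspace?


r_max = L1 + L2 = 13.0 m
r_min = |L1 - L2| = 2.0 m
Area = pi*(r_max^2 - r_min^2)
= pi*(169.0 - 4.0)
= pi * 165.0
= 518.3628 m^2


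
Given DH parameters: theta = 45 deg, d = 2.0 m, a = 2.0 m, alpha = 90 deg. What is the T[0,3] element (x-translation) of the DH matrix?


T[0,3] = a * cos(theta)
= 2.0 * cos(45 deg)
= 2.0 * 0.7071
= 1.4142


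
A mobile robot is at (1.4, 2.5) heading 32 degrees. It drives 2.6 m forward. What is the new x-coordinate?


x_new = x0 + d*cos(theta)
= 1.4 + 2.6*cos(32)
= 1.4 + 2.2049
= 3.6049


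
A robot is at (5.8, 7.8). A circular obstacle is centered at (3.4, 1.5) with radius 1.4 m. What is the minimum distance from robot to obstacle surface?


center_dist = sqrt((5.8-3.4)^2 + (7.8-1.5)^2)
= sqrt(5.76 + 39.69)
= 6.7417
min_dist = center_dist - radius = 6.7417 - 1.4 = 5.3417 m


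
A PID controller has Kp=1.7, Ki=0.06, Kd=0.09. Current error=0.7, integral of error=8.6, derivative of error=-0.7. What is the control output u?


u = Kp*e + Ki*int(e) + Kd*de/dt
= 1.7*0.7 + 0.06*8.6 + 0.09*(-0.7)
= 1.19 + 0.516 + -0.063
= 1.643


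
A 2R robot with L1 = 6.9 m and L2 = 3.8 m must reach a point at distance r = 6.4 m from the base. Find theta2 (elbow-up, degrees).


cos(theta2) = (r^2 - L1^2 - L2^2) / (2*L1*L2)
cos(theta2) = (40.96 - 47.61 - 14.44) / 52.44
cos(theta2) = -0.402174
theta2 = 113.7142 degrees


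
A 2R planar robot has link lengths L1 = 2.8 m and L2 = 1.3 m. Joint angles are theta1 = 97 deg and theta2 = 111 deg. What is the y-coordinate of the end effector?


Convert angles to radians: theta1 = 1.693, theta2 = 1.9373
y = L1*sin(theta1) + L2*sin(theta1+theta2)
y = 2.7791 + -0.6103
y = 2.1688


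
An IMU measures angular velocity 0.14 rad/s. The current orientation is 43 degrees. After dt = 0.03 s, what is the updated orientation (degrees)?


delta_theta = w * dt = 0.14 * 0.03 = 0.0042 rad
= 0.2406 deg
theta_new = 43 + 0.2406 = 43.2406 deg


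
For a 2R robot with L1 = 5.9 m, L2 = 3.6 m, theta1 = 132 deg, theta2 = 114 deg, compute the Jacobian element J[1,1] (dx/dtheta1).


J[1,1] = -L1*sin(t1) - L2*sin(t1+t2)
= -5.9*sin(132) - 3.6*sin(246)
= -1.0958


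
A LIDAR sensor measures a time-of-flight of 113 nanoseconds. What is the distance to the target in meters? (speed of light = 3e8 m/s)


tof = 113 ns = 1.13e-07 s
dist = c * tof / 2
= 3e8 * 1.13e-07 / 2
= 16.95 m


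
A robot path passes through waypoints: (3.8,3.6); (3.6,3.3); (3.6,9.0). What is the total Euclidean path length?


Segment lengths:
  seg1 = sqrt((-0.2)^2 + (-0.3)^2) = 0.3606
  seg2 = sqrt((0.0)^2 + (5.7)^2) = 5.7
Total = 6.0606


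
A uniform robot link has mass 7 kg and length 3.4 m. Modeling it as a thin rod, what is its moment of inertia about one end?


I = (1/3) * m * L^2
= (1/3) * 7 * 3.4^2
= 0.333333 * 7 * 11.56
= 26.9733 kg*m^2


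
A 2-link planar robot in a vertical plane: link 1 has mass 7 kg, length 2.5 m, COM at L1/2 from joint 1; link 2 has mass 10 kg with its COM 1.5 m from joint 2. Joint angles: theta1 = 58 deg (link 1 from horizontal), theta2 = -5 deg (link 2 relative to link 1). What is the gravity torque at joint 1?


Horizontal distance from joint 1 to link-1 COM:
  x_c1 = (L1/2)*cos(t1) = 1.25 * 0.5299 = 0.6624 m
Horizontal distance from joint 1 to link-2 COM:
  x_c2 = L1*cos(t1) + Lc2*cos(t1+t2)
       = 2.5*0.5299 + 1.5*0.6018 = 2.2275 m
tau1 = m1*g*x_c1 + m2*g*x_c2
     = 7*9.81*0.6624 + 10*9.81*2.2275
     = 45.4869 + 218.5198
     = 264.0067 Nm


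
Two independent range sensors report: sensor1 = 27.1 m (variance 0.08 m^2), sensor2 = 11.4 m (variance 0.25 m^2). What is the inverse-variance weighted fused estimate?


w1 = (1/var1) / (1/var1 + 1/var2)
   = 12.5 / (12.5 + 4.0) = 0.7576
w2 = 1 - w1 = 0.2424
fused = w1*s1 + w2*s2 = 20.5303 + 2.7636
= 23.2939 m


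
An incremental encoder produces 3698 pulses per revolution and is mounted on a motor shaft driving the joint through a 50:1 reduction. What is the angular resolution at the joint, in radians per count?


counts per rev = 3698
effective counts at joint = 3698 * 50 = 184900
resolution = 2*pi / 184900
= 3.3982e-05 rad/count


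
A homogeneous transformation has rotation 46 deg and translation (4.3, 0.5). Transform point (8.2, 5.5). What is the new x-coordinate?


x' = cos(theta)*px - sin(theta)*py + tx
= 0.6947*8.2 - 0.7193*5.5 + 4.3
= 6.0398


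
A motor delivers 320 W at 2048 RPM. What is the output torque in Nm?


omega = 2048 * 2*pi/60 = 214.4661 rad/s
tau = P / omega = 320 / 214.4661
= 1.4921 Nm


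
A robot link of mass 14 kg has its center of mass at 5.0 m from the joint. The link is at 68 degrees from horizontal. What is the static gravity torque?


tau = m*g*L*cos(angle)
= 14 * 9.81 * 5.0 * cos(68 deg)
= 14 * 9.81 * 5.0 * 0.3746
= 257.2423 Nm


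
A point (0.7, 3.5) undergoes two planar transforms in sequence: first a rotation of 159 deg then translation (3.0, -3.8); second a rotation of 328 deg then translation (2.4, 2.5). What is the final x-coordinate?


After transform 1:
x1 = cos(159)*0.7 - sin(159)*3.5 + 3.0 = 1.0922
y1 = sin(159)*0.7 + cos(159)*3.5 + -3.8 = -6.8167
After transform 2:
x2 = cos(328)*1.0922 - sin(328)*-6.8167 + 2.4
= -0.286


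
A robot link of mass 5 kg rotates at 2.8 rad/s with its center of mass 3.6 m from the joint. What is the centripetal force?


F = m * omega^2 * r
= 5 * 2.8^2 * 3.6
= 5 * 7.84 * 3.6
= 141.12 N


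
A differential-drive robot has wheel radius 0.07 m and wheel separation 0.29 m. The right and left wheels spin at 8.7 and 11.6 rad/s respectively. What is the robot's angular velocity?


vR = r*wR = 0.07*8.7 = 0.609 m/s
vL = r*wL = 0.07*11.6 = 0.812 m/s
v = (vR+vL)/2 = 0.7105 m/s
omega = (vR-vL)/L = -0.7 rad/s
angular velocity = -0.7 rad/s


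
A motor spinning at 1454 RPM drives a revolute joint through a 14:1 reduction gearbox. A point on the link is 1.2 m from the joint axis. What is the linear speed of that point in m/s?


omega_motor = 1454 * 2*pi/60 = 152.2625 rad/s
omega_joint = omega_motor / 14 = 10.8759 rad/s
v = omega_joint * r = 10.8759 * 1.2
= 13.0511 m/s


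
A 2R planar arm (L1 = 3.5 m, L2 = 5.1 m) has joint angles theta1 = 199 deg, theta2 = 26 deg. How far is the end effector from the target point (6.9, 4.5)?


End effector via forward kinematics:
x = L1*cos(t1) + L2*cos(t1+t2) = -6.9156
y = L1*sin(t1) + L2*sin(t1+t2) = -4.7457
Distance to target:
d = sqrt((6.9 - -6.9156)^2 + (4.5 - -4.7457)^2)
= sqrt(190.8697 + 85.4836)
= 16.6239 m


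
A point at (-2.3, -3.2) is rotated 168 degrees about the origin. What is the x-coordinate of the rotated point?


x' = x*cos(theta) - y*sin(theta)
cos(168 deg) = -0.9781, sin(168 deg) = 0.2079
x' = -2.3 * -0.9781 - -3.2 * 0.2079
= 2.2497 - -0.6653
= 2.9151


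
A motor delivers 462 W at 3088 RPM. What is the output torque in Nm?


omega = 3088 * 2*pi/60 = 323.3746 rad/s
tau = P / omega = 462 / 323.3746
= 1.4287 Nm


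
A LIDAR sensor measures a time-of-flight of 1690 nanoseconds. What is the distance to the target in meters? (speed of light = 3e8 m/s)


tof = 1690 ns = 1.69e-06 s
dist = c * tof / 2
= 3e8 * 1.69e-06 / 2
= 253.5 m


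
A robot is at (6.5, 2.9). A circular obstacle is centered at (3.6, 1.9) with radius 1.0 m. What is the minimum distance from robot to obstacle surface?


center_dist = sqrt((6.5-3.6)^2 + (2.9-1.9)^2)
= sqrt(8.41 + 1.0)
= 3.0676
min_dist = center_dist - radius = 3.0676 - 1.0 = 2.0676 m


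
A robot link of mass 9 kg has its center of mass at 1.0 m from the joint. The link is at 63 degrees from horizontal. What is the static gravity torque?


tau = m*g*L*cos(angle)
= 9 * 9.81 * 1.0 * cos(63 deg)
= 9 * 9.81 * 1.0 * 0.454
= 40.0828 Nm


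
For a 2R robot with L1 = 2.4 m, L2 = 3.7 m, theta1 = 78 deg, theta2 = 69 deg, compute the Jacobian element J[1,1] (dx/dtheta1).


J[1,1] = -L1*sin(t1) - L2*sin(t1+t2)
= -2.4*sin(78) - 3.7*sin(147)
= -4.3627


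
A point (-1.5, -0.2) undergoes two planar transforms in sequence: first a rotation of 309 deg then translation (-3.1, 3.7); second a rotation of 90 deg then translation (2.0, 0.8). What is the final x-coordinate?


After transform 1:
x1 = cos(309)*-1.5 - sin(309)*-0.2 + -3.1 = -4.1994
y1 = sin(309)*-1.5 + cos(309)*-0.2 + 3.7 = 4.7399
After transform 2:
x2 = cos(90)*-4.1994 - sin(90)*4.7399 + 2.0
= -2.7399


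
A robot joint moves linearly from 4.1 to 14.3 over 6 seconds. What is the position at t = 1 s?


s = t/T = 1/6 = 0.1667
p(t) = p0 + (pf-p0)*s
= 4.1 + (14.3 - 4.1) * 0.1667
= 5.8


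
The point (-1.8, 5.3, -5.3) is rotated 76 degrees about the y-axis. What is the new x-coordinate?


Rotation about y-axis: x' = x*cos(theta) + z*sin(theta)
= -1.8 * 0.2419 + -5.3 * 0.9703
= -5.578


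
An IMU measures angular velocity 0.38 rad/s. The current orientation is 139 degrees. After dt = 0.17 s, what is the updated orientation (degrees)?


delta_theta = w * dt = 0.38 * 0.17 = 0.0646 rad
= 3.7013 deg
theta_new = 139 + 3.7013 = 142.7013 deg


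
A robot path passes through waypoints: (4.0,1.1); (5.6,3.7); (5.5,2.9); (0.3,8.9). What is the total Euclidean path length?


Segment lengths:
  seg1 = sqrt((1.6)^2 + (2.6)^2) = 3.0529
  seg2 = sqrt((-0.1)^2 + (-0.8)^2) = 0.8062
  seg3 = sqrt((-5.2)^2 + (6.0)^2) = 7.9398
Total = 11.7989


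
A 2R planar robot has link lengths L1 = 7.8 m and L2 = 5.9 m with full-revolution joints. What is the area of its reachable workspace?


r_max = L1 + L2 = 13.7 m
r_min = |L1 - L2| = 1.9 m
Area = pi*(r_max^2 - r_min^2)
= pi*(187.69 - 3.61)
= pi * 184.08
= 578.3044 m^2


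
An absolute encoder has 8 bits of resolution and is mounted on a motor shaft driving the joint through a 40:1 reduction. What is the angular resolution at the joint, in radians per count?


counts = 2^8 = 256
effective counts at joint = 256 * 40 = 10240
resolution = 2*pi / 10240
= 6.1359e-04 rad/count


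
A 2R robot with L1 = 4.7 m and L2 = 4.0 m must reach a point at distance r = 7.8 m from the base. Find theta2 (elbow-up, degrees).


cos(theta2) = (r^2 - L1^2 - L2^2) / (2*L1*L2)
cos(theta2) = (60.84 - 22.09 - 16.0) / 37.6
cos(theta2) = 0.605053
theta2 = 52.7673 degrees


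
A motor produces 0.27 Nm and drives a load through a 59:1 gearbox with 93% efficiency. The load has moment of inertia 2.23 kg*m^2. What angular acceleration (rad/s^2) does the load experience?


tau_out = tau_motor * N * eta
= 0.27 * 59 * 0.93 = 14.8149 Nm
alpha = tau_out / I = 14.8149 / 2.23
= 6.6435 rad/s^2


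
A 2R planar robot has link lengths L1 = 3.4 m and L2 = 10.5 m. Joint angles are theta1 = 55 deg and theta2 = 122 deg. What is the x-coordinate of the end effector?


Convert angles to radians: theta1 = 0.9599, theta2 = 2.1293
x = L1*cos(theta1) + L2*cos(theta1+theta2)
x = 1.9502 + -10.4856
x = -8.5355


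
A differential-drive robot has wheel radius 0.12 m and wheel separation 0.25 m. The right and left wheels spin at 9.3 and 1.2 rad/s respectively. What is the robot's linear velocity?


vR = r*wR = 0.12*9.3 = 1.116 m/s
vL = r*wL = 0.12*1.2 = 0.144 m/s
v = (vR+vL)/2 = 0.63 m/s
omega = (vR-vL)/L = 3.888 rad/s
linear velocity = 0.63 m/s


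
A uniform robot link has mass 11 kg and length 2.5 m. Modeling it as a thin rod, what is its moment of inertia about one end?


I = (1/3) * m * L^2
= (1/3) * 11 * 2.5^2
= 0.333333 * 11 * 6.25
= 22.9167 kg*m^2


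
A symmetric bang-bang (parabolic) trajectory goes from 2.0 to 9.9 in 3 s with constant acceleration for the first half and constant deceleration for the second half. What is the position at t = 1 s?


Symmetric rest-to-rest: each phase covers (pf-p0)/2 in time T/2. 0.5*a*(T/2)^2 = (pf-p0)/2 => a = 4*(pf-p0)/T^2
a = 4*(9.9-2.0)/3^2 = 3.5111
t = 1 is in the acceleration phase (t <= T/2).
p = p0 + 0.5*a*t^2 = 2.0 + 0.5*3.5111*1^2
= 3.7556


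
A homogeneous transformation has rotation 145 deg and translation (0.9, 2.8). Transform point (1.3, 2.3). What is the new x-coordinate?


x' = cos(theta)*px - sin(theta)*py + tx
= -0.8192*1.3 - 0.5736*2.3 + 0.9
= -1.4841


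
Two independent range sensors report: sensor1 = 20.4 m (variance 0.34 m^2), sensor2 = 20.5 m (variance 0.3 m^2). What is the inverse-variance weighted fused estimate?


w1 = (1/var1) / (1/var1 + 1/var2)
   = 2.9412 / (2.9412 + 3.3333) = 0.4687
w2 = 1 - w1 = 0.5312
fused = w1*s1 + w2*s2 = 9.5625 + 10.8906
= 20.4531 m


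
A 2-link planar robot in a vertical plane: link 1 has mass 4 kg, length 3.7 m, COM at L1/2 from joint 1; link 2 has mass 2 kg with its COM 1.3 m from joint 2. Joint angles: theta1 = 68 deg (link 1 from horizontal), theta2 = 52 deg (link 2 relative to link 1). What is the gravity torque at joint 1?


Horizontal distance from joint 1 to link-1 COM:
  x_c1 = (L1/2)*cos(t1) = 1.85 * 0.3746 = 0.693 m
Horizontal distance from joint 1 to link-2 COM:
  x_c2 = L1*cos(t1) + Lc2*cos(t1+t2)
       = 3.7*0.3746 + 1.3*-0.5 = 0.736 m
tau1 = m1*g*x_c1 + m2*g*x_c2
     = 4*9.81*0.693 + 2*9.81*0.736
     = 27.1942 + 14.4412
     = 41.6354 Nm


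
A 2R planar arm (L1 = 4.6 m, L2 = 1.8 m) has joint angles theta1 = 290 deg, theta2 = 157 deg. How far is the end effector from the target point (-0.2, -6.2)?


End effector via forward kinematics:
x = L1*cos(t1) + L2*cos(t1+t2) = 1.6675
y = L1*sin(t1) + L2*sin(t1+t2) = -2.5251
Distance to target:
d = sqrt((-0.2 - 1.6675)^2 + (-6.2 - -2.5251)^2)
= sqrt(3.4875 + 13.5052)
= 4.1222 m


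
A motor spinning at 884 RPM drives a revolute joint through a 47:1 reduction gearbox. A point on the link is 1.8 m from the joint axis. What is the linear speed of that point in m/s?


omega_motor = 884 * 2*pi/60 = 92.5723 rad/s
omega_joint = omega_motor / 47 = 1.9696 rad/s
v = omega_joint * r = 1.9696 * 1.8
= 3.5453 m/s


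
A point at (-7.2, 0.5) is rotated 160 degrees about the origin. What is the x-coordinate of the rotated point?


x' = x*cos(theta) - y*sin(theta)
cos(160 deg) = -0.9397, sin(160 deg) = 0.342
x' = -7.2 * -0.9397 - 0.5 * 0.342
= 6.7658 - 0.171
= 6.5948


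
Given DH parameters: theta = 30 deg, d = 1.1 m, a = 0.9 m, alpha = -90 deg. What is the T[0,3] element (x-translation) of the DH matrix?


T[0,3] = a * cos(theta)
= 0.9 * cos(30 deg)
= 0.9 * 0.866
= 0.7794


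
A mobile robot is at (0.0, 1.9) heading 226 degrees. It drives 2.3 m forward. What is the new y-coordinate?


y_new = y0 + d*sin(theta)
= 1.9 + 2.3*sin(226)
= 1.9 + -1.6545
= 0.2455


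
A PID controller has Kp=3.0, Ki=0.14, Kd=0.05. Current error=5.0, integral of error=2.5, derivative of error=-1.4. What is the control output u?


u = Kp*e + Ki*int(e) + Kd*de/dt
= 3.0*5.0 + 0.14*2.5 + 0.05*(-1.4)
= 15.0 + 0.35 + -0.07
= 15.28


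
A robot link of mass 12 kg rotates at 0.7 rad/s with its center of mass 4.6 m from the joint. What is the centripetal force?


F = m * omega^2 * r
= 12 * 0.7^2 * 4.6
= 12 * 0.49 * 4.6
= 27.048 N


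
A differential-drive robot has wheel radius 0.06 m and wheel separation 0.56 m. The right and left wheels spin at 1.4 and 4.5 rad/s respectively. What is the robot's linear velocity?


vR = r*wR = 0.06*1.4 = 0.084 m/s
vL = r*wL = 0.06*4.5 = 0.27 m/s
v = (vR+vL)/2 = 0.177 m/s
omega = (vR-vL)/L = -0.3321 rad/s
linear velocity = 0.177 m/s


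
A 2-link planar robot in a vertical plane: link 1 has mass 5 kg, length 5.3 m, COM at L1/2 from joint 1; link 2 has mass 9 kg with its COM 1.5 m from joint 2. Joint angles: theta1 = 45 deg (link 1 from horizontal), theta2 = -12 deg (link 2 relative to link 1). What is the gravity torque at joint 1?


Horizontal distance from joint 1 to link-1 COM:
  x_c1 = (L1/2)*cos(t1) = 2.65 * 0.7071 = 1.8738 m
Horizontal distance from joint 1 to link-2 COM:
  x_c2 = L1*cos(t1) + Lc2*cos(t1+t2)
       = 5.3*0.7071 + 1.5*0.8387 = 5.0057 m
tau1 = m1*g*x_c1 + m2*g*x_c2
     = 5*9.81*1.8738 + 9*9.81*5.0057
     = 91.9115 + 441.9508
     = 533.8623 Nm


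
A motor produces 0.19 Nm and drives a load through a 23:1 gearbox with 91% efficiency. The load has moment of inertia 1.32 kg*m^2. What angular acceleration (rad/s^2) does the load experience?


tau_out = tau_motor * N * eta
= 0.19 * 23 * 0.91 = 3.9767 Nm
alpha = tau_out / I = 3.9767 / 1.32
= 3.0127 rad/s^2


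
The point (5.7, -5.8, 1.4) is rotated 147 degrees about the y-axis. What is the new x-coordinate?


Rotation about y-axis: x' = x*cos(theta) + z*sin(theta)
= 5.7 * -0.8387 + 1.4 * 0.5446
= -4.0179


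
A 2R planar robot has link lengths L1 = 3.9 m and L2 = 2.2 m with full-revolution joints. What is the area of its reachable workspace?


r_max = L1 + L2 = 6.1 m
r_min = |L1 - L2| = 1.7 m
Area = pi*(r_max^2 - r_min^2)
= pi*(37.21 - 2.89)
= pi * 34.32
= 107.8195 m^2


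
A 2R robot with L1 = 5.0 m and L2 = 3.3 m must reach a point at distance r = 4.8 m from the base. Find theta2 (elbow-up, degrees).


cos(theta2) = (r^2 - L1^2 - L2^2) / (2*L1*L2)
cos(theta2) = (23.04 - 25.0 - 10.89) / 33.0
cos(theta2) = -0.389394
theta2 = 112.9168 degrees


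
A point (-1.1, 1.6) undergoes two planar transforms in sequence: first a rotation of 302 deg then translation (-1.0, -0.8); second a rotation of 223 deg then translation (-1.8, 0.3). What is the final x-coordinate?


After transform 1:
x1 = cos(302)*-1.1 - sin(302)*1.6 + -1.0 = -0.226
y1 = sin(302)*-1.1 + cos(302)*1.6 + -0.8 = 0.9807
After transform 2:
x2 = cos(223)*-0.226 - sin(223)*0.9807 + -1.8
= -0.9658


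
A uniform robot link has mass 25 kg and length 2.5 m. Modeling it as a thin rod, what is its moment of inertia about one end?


I = (1/3) * m * L^2
= (1/3) * 25 * 2.5^2
= 0.333333 * 25 * 6.25
= 52.0833 kg*m^2


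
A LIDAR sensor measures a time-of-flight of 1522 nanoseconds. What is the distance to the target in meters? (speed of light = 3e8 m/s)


tof = 1522 ns = 1.522e-06 s
dist = c * tof / 2
= 3e8 * 1.522e-06 / 2
= 228.3 m


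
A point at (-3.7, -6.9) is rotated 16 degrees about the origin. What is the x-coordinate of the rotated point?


x' = x*cos(theta) - y*sin(theta)
cos(16 deg) = 0.9613, sin(16 deg) = 0.2756
x' = -3.7 * 0.9613 - -6.9 * 0.2756
= -3.5567 - -1.9019
= -1.6548


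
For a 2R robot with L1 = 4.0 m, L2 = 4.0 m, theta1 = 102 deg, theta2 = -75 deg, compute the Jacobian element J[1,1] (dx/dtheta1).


J[1,1] = -L1*sin(t1) - L2*sin(t1+t2)
= -4.0*sin(102) - 4.0*sin(27)
= -5.7286


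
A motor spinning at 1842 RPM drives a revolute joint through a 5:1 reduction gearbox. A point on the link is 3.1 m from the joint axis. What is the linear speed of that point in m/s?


omega_motor = 1842 * 2*pi/60 = 192.8938 rad/s
omega_joint = omega_motor / 5 = 38.5788 rad/s
v = omega_joint * r = 38.5788 * 3.1
= 119.5941 m/s


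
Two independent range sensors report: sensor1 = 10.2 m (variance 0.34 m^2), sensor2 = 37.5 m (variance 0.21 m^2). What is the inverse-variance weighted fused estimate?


w1 = (1/var1) / (1/var1 + 1/var2)
   = 2.9412 / (2.9412 + 4.7619) = 0.3818
w2 = 1 - w1 = 0.6182
fused = w1*s1 + w2*s2 = 3.8945 + 23.1818
= 27.0764 m


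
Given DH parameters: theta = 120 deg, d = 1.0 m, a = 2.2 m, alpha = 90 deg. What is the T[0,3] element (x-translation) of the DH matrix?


T[0,3] = a * cos(theta)
= 2.2 * cos(120 deg)
= 2.2 * -0.5
= -1.1


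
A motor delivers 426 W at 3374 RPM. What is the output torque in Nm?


omega = 3374 * 2*pi/60 = 353.3245 rad/s
tau = P / omega = 426 / 353.3245
= 1.2057 Nm


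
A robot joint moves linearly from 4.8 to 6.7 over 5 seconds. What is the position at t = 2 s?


s = t/T = 2/5 = 0.4
p(t) = p0 + (pf-p0)*s
= 4.8 + (6.7 - 4.8) * 0.4
= 5.56


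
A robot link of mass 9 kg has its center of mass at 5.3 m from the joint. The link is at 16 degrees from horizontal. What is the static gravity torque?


tau = m*g*L*cos(angle)
= 9 * 9.81 * 5.3 * cos(16 deg)
= 9 * 9.81 * 5.3 * 0.9613
= 449.8099 Nm


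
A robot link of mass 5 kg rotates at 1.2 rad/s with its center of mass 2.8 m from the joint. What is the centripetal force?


F = m * omega^2 * r
= 5 * 1.2^2 * 2.8
= 5 * 1.44 * 2.8
= 20.16 N


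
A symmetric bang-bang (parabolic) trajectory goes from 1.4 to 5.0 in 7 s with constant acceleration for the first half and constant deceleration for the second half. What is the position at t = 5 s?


Symmetric rest-to-rest: each phase covers (pf-p0)/2 in time T/2. 0.5*a*(T/2)^2 = (pf-p0)/2 => a = 4*(pf-p0)/T^2
a = 4*(5.0-1.4)/7^2 = 0.2939
t = 5 is in the deceleration phase (t > T/2).
p = pf - 0.5*a*(T-t)^2 = 5.0 - 0.5*0.2939*2^2
= 4.4122


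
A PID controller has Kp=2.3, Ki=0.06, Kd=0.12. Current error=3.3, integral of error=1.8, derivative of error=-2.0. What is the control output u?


u = Kp*e + Ki*int(e) + Kd*de/dt
= 2.3*3.3 + 0.06*1.8 + 0.12*(-2.0)
= 7.59 + 0.108 + -0.24
= 7.458


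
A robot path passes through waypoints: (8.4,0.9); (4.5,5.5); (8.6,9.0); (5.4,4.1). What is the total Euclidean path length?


Segment lengths:
  seg1 = sqrt((-3.9)^2 + (4.6)^2) = 6.0308
  seg2 = sqrt((4.1)^2 + (3.5)^2) = 5.3907
  seg3 = sqrt((-3.2)^2 + (-4.9)^2) = 5.8523
Total = 17.2738


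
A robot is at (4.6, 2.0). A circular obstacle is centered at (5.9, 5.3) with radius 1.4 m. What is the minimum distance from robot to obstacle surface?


center_dist = sqrt((4.6-5.9)^2 + (2.0-5.3)^2)
= sqrt(1.69 + 10.89)
= 3.5468
min_dist = center_dist - radius = 3.5468 - 1.4 = 2.1468 m


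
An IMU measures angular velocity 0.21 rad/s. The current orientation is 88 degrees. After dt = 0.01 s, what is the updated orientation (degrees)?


delta_theta = w * dt = 0.21 * 0.01 = 0.0021 rad
= 0.1203 deg
theta_new = 88 + 0.1203 = 88.1203 deg


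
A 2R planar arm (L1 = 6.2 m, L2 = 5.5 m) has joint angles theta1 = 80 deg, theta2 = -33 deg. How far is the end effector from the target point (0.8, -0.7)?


End effector via forward kinematics:
x = L1*cos(t1) + L2*cos(t1+t2) = 4.8276
y = L1*sin(t1) + L2*sin(t1+t2) = 10.1283
Distance to target:
d = sqrt((0.8 - 4.8276)^2 + (-0.7 - 10.1283)^2)
= sqrt(16.2216 + 117.2511)
= 11.553 m


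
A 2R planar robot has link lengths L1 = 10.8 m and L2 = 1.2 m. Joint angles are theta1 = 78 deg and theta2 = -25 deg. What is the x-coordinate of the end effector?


Convert angles to radians: theta1 = 1.3614, theta2 = -0.4363
x = L1*cos(theta1) + L2*cos(theta1+theta2)
x = 2.2454 + 0.7222
x = 2.9676


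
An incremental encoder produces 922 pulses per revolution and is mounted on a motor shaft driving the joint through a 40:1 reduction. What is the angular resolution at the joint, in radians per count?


counts per rev = 922
effective counts at joint = 922 * 40 = 36880
resolution = 2*pi / 36880
= 1.7037e-04 rad/count


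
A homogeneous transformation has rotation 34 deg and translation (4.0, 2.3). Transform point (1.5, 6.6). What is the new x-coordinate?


x' = cos(theta)*px - sin(theta)*py + tx
= 0.829*1.5 - 0.5592*6.6 + 4.0
= 1.5529


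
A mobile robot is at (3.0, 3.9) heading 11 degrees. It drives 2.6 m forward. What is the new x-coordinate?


x_new = x0 + d*cos(theta)
= 3.0 + 2.6*cos(11)
= 3.0 + 2.5522
= 5.5522


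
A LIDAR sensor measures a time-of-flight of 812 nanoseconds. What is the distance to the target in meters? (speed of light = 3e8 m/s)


tof = 812 ns = 8.12e-07 s
dist = c * tof / 2
= 3e8 * 8.12e-07 / 2
= 121.8 m


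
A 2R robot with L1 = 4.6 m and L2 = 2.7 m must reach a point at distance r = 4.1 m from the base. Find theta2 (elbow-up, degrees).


cos(theta2) = (r^2 - L1^2 - L2^2) / (2*L1*L2)
cos(theta2) = (16.81 - 21.16 - 7.29) / 24.84
cos(theta2) = -0.468599
theta2 = 117.9434 degrees


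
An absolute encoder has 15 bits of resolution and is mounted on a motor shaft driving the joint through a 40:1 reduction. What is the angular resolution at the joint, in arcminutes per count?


counts = 2^15 = 32768
effective counts at joint = 32768 * 40 = 1310720
resolution = 360*60 / 1310720
= 0.0165 arcmin/count


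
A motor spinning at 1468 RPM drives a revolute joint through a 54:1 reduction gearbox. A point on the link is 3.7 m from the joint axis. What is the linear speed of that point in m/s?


omega_motor = 1468 * 2*pi/60 = 153.7286 rad/s
omega_joint = omega_motor / 54 = 2.8468 rad/s
v = omega_joint * r = 2.8468 * 3.7
= 10.5333 m/s


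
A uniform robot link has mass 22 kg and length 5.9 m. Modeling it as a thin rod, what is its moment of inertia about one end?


I = (1/3) * m * L^2
= (1/3) * 22 * 5.9^2
= 0.333333 * 22 * 34.81
= 255.2733 kg*m^2


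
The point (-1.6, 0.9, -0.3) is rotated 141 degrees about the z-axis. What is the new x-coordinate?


Rotation about z-axis: x' = x*cos(theta) - y*sin(theta)
= -1.6 * -0.7771 - 0.9 * 0.6293
= 0.677


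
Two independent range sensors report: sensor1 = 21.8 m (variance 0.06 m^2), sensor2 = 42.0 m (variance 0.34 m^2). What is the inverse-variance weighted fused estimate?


w1 = (1/var1) / (1/var1 + 1/var2)
   = 16.6667 / (16.6667 + 2.9412) = 0.85
w2 = 1 - w1 = 0.15
fused = w1*s1 + w2*s2 = 18.53 + 6.3
= 24.83 m


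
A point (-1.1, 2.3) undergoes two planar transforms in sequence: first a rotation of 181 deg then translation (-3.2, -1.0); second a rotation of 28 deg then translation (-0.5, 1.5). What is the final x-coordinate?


After transform 1:
x1 = cos(181)*-1.1 - sin(181)*2.3 + -3.2 = -2.06
y1 = sin(181)*-1.1 + cos(181)*2.3 + -1.0 = -3.2805
After transform 2:
x2 = cos(28)*-2.06 - sin(28)*-3.2805 + -0.5
= -0.7788


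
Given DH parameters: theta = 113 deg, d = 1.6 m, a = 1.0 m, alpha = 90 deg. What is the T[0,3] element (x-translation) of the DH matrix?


T[0,3] = a * cos(theta)
= 1.0 * cos(113 deg)
= 1.0 * -0.3907
= -0.3907


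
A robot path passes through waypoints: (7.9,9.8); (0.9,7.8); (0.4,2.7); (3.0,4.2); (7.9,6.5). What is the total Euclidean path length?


Segment lengths:
  seg1 = sqrt((-7.0)^2 + (-2.0)^2) = 7.2801
  seg2 = sqrt((-0.5)^2 + (-5.1)^2) = 5.1245
  seg3 = sqrt((2.6)^2 + (1.5)^2) = 3.0017
  seg4 = sqrt((4.9)^2 + (2.3)^2) = 5.4129
Total = 20.8192


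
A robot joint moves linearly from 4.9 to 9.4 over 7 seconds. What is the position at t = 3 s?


s = t/T = 3/7 = 0.4286
p(t) = p0 + (pf-p0)*s
= 4.9 + (9.4 - 4.9) * 0.4286
= 6.8286


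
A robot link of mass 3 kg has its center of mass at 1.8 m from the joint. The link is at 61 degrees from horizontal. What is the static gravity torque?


tau = m*g*L*cos(angle)
= 3 * 9.81 * 1.8 * cos(61 deg)
= 3 * 9.81 * 1.8 * 0.4848
= 25.6823 Nm


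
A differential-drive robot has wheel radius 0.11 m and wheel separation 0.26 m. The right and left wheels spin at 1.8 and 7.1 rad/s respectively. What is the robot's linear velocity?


vR = r*wR = 0.11*1.8 = 0.198 m/s
vL = r*wL = 0.11*7.1 = 0.781 m/s
v = (vR+vL)/2 = 0.4895 m/s
omega = (vR-vL)/L = -2.2423 rad/s
linear velocity = 0.4895 m/s


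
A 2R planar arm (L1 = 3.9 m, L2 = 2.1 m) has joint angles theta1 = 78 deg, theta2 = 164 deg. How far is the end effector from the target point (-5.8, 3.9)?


End effector via forward kinematics:
x = L1*cos(t1) + L2*cos(t1+t2) = -0.175
y = L1*sin(t1) + L2*sin(t1+t2) = 1.9606
Distance to target:
d = sqrt((-5.8 - -0.175)^2 + (3.9 - 1.9606)^2)
= sqrt(31.6402 + 3.7613)
= 5.9499 m


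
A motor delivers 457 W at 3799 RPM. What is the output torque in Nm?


omega = 3799 * 2*pi/60 = 397.8303 rad/s
tau = P / omega = 457 / 397.8303
= 1.1487 Nm


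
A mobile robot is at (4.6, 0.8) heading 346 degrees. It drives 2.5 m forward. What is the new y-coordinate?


y_new = y0 + d*sin(theta)
= 0.8 + 2.5*sin(346)
= 0.8 + -0.6048
= 0.1952


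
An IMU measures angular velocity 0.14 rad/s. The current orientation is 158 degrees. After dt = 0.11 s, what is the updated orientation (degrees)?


delta_theta = w * dt = 0.14 * 0.11 = 0.0154 rad
= 0.8824 deg
theta_new = 158 + 0.8824 = 158.8824 deg


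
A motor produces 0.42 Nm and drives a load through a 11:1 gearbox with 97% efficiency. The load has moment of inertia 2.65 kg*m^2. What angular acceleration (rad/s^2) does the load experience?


tau_out = tau_motor * N * eta
= 0.42 * 11 * 0.97 = 4.4814 Nm
alpha = tau_out / I = 4.4814 / 2.65
= 1.6911 rad/s^2


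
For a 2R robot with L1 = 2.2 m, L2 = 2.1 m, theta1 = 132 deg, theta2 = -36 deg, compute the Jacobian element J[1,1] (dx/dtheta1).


J[1,1] = -L1*sin(t1) - L2*sin(t1+t2)
= -2.2*sin(132) - 2.1*sin(96)
= -3.7234


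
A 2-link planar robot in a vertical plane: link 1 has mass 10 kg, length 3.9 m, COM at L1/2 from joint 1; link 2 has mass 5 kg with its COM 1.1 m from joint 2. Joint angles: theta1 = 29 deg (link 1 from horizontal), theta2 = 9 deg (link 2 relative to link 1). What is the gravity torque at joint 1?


Horizontal distance from joint 1 to link-1 COM:
  x_c1 = (L1/2)*cos(t1) = 1.95 * 0.8746 = 1.7055 m
Horizontal distance from joint 1 to link-2 COM:
  x_c2 = L1*cos(t1) + Lc2*cos(t1+t2)
       = 3.9*0.8746 + 1.1*0.788 = 4.2778 m
tau1 = m1*g*x_c1 + m2*g*x_c2
     = 10*9.81*1.7055 + 5*9.81*4.2778
     = 167.3104 + 209.8275
     = 377.1379 Nm


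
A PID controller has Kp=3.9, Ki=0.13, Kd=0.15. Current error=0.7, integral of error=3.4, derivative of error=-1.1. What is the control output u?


u = Kp*e + Ki*int(e) + Kd*de/dt
= 3.9*0.7 + 0.13*3.4 + 0.15*(-1.1)
= 2.73 + 0.442 + -0.165
= 3.007
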